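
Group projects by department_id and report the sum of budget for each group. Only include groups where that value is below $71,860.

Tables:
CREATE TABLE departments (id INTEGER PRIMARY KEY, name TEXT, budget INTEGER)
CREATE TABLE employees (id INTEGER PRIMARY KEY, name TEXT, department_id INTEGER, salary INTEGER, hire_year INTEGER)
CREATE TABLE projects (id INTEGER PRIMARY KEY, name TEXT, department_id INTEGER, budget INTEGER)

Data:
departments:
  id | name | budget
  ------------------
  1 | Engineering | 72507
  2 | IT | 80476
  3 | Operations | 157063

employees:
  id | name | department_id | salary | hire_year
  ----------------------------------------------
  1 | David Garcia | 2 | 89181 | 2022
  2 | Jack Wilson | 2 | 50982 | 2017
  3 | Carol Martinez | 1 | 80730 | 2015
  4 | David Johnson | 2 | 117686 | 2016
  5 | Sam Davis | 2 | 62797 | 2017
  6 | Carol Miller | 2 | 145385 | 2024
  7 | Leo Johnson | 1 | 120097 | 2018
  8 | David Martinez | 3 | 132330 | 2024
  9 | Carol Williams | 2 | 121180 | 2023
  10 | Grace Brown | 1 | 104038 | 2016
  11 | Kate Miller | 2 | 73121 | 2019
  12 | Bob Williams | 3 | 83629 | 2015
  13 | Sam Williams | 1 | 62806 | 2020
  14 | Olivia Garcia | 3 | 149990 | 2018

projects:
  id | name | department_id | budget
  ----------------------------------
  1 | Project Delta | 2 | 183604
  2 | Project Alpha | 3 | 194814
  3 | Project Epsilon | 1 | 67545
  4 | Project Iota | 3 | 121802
SELECT department_id, SUM(budget) AS sum_budget FROM projects GROUP BY department_id HAVING SUM(budget) < 71860

Execution result:
department_id | sum_budget
1 | 67545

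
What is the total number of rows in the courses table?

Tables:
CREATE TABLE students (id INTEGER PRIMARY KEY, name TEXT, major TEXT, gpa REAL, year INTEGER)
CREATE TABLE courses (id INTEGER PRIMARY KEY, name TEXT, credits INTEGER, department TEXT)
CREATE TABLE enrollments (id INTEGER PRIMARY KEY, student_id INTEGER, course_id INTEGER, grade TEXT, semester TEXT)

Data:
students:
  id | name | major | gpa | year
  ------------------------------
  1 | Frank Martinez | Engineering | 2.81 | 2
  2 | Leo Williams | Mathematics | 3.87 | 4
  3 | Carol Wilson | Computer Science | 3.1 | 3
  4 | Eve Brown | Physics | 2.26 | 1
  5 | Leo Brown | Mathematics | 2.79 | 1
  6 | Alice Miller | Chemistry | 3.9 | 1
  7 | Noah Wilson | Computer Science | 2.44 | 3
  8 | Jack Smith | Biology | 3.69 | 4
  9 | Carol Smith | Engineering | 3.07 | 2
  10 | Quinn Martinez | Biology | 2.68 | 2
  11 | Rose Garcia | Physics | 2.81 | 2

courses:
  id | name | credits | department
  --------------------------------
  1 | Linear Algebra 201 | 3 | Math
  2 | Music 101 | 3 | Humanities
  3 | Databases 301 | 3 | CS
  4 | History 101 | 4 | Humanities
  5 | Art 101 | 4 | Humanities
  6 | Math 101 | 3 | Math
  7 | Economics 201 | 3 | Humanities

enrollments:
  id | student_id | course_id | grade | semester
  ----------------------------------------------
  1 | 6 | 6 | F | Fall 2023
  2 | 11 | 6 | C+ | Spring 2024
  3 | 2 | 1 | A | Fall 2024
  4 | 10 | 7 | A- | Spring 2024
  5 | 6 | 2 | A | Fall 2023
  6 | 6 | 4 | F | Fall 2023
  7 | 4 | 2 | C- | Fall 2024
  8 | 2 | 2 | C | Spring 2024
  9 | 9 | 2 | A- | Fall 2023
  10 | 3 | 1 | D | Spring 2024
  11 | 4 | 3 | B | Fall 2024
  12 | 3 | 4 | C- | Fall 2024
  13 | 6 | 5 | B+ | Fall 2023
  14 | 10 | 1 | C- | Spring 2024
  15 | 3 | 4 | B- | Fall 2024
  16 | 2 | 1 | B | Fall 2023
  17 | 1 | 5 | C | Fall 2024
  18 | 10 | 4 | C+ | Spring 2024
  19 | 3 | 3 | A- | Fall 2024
SELECT COUNT(*) FROM courses

Execution result:
7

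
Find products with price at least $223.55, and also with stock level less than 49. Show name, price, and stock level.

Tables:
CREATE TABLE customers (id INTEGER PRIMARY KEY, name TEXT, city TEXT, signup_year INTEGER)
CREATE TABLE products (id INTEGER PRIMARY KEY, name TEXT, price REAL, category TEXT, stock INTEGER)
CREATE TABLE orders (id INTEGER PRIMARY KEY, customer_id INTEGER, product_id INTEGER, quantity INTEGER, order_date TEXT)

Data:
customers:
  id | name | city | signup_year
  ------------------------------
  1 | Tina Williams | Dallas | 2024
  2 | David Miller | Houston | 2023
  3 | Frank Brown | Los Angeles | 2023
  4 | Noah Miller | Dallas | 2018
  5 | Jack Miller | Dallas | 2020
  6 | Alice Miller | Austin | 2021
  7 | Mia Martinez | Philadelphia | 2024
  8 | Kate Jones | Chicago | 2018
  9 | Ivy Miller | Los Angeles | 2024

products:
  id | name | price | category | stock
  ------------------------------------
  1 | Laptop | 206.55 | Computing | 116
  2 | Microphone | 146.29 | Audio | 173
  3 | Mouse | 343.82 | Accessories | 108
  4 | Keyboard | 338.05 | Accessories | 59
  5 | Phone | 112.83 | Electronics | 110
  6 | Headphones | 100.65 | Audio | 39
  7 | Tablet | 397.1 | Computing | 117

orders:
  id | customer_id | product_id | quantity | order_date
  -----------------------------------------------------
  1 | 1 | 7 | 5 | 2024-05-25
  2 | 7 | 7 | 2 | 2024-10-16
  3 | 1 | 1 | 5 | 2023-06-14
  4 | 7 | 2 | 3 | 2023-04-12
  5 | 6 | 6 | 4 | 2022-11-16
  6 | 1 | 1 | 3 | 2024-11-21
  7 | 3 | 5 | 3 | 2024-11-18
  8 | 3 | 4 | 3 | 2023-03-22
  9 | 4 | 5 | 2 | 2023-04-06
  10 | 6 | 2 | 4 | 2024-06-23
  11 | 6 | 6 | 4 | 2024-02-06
SELECT name, price, stock FROM products WHERE price >= 223.55 AND stock < 49

Execution result:
(no rows)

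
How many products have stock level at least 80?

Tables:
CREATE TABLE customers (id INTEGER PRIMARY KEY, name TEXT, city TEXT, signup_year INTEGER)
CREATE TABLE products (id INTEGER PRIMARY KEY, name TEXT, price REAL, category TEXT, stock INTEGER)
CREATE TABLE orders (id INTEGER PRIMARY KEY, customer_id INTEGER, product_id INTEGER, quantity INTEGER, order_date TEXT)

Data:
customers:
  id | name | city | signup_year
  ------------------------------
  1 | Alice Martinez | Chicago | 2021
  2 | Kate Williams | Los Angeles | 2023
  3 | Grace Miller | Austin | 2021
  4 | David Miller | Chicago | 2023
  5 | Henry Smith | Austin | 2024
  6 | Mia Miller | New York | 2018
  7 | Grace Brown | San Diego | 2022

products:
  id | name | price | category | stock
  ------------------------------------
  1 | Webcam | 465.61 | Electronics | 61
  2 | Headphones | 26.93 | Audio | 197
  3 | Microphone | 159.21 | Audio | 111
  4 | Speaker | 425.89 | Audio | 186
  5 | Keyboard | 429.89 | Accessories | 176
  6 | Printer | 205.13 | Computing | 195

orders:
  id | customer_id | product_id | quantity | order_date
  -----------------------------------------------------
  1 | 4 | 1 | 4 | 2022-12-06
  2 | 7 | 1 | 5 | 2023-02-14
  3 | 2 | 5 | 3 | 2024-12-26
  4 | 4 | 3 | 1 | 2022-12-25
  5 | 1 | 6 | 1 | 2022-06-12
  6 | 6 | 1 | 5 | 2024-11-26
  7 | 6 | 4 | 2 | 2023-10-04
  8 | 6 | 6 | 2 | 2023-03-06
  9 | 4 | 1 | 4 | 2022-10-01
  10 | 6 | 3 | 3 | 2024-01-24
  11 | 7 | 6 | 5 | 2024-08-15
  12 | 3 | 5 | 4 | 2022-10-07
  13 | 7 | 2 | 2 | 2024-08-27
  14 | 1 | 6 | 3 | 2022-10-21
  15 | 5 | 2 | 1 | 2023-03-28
SELECT COUNT(*) FROM products WHERE stock >= 80

Execution result:
5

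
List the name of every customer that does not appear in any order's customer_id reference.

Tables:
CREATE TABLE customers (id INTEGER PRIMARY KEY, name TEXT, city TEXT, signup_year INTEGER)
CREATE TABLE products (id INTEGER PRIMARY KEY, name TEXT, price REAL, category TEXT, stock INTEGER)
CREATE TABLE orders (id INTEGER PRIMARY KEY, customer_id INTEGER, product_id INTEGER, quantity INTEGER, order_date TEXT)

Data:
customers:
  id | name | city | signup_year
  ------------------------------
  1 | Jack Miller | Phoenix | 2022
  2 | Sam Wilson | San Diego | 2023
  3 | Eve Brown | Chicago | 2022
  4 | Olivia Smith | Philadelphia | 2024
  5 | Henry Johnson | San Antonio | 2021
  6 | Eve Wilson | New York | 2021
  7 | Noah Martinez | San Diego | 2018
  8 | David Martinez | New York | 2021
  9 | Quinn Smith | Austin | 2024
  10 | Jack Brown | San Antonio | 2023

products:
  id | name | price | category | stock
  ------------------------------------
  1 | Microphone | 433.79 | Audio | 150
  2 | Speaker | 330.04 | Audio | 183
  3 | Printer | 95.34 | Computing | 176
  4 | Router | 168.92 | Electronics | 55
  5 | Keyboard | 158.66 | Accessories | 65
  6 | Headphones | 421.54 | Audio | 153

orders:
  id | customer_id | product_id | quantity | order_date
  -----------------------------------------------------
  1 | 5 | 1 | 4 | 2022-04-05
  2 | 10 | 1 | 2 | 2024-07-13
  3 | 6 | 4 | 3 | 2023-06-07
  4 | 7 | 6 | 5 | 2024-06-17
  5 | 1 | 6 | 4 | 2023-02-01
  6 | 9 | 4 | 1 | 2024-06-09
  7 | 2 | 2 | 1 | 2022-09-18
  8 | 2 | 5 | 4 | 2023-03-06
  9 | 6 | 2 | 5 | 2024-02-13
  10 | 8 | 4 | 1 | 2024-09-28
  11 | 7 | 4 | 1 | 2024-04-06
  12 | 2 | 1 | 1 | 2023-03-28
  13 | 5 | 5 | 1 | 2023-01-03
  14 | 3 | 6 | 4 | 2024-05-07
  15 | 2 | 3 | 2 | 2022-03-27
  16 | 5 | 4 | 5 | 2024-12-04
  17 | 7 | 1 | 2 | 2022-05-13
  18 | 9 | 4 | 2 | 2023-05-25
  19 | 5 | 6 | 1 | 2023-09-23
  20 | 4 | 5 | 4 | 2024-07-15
SELECT p.name FROM customers p LEFT JOIN orders c ON c.customer_id = p.id WHERE c.id IS NULL

Execution result:
(no rows)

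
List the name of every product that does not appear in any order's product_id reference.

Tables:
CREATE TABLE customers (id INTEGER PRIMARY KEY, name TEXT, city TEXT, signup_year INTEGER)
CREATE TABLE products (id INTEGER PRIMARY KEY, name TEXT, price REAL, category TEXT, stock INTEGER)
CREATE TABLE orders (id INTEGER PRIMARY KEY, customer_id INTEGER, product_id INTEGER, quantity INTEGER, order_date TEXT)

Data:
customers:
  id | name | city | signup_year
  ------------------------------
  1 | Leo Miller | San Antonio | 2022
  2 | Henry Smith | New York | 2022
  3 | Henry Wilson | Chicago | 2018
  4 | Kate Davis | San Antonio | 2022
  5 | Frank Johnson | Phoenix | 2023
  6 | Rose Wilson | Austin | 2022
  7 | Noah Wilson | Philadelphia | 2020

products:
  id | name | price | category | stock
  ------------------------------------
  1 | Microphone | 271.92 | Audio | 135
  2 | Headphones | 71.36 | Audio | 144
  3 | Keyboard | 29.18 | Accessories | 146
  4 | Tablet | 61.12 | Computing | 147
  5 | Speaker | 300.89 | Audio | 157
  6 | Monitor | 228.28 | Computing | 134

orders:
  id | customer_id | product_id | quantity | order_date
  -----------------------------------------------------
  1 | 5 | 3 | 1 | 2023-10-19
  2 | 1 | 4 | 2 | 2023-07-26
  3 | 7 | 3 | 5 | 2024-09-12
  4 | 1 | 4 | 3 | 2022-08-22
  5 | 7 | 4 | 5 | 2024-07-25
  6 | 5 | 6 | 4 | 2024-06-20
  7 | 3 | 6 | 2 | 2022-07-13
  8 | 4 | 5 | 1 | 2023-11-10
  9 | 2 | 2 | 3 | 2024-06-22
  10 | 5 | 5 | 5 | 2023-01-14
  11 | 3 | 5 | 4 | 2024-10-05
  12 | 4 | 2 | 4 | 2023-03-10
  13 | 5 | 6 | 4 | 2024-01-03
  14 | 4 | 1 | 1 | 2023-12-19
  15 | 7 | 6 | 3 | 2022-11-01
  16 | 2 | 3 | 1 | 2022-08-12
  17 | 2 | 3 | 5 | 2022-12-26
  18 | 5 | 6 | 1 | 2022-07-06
SELECT p.name FROM products p LEFT JOIN orders c ON c.product_id = p.id WHERE c.id IS NULL

Execution result:
(no rows)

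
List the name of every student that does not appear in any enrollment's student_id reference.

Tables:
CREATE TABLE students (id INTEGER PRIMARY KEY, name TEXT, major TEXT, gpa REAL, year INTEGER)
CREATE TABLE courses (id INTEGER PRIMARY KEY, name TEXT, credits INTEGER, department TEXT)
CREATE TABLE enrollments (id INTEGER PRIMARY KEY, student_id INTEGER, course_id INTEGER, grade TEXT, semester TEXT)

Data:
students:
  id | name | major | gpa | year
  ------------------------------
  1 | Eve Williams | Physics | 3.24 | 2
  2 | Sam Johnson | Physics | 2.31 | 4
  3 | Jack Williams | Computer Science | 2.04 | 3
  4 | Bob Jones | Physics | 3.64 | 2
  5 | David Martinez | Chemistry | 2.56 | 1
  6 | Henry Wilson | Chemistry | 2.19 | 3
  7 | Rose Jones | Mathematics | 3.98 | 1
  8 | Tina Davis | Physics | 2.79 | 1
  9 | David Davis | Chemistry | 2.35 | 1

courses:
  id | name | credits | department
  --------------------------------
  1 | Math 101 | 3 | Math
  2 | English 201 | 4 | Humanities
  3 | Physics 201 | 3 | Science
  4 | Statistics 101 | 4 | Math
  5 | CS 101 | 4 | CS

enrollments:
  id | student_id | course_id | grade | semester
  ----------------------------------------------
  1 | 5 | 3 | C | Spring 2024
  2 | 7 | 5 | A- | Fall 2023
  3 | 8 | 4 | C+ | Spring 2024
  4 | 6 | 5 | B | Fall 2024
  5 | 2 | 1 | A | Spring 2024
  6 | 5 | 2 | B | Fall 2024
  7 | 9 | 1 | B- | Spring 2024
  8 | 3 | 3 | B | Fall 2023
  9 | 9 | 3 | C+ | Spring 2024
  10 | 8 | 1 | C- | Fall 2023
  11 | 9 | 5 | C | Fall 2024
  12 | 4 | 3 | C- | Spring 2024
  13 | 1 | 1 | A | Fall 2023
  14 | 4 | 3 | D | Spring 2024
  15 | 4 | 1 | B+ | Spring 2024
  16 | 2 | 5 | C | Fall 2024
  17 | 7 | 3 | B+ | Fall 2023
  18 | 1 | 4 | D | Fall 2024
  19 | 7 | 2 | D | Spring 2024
SELECT p.name FROM students p LEFT JOIN enrollments c ON c.student_id = p.id WHERE c.id IS NULL

Execution result:
(no rows)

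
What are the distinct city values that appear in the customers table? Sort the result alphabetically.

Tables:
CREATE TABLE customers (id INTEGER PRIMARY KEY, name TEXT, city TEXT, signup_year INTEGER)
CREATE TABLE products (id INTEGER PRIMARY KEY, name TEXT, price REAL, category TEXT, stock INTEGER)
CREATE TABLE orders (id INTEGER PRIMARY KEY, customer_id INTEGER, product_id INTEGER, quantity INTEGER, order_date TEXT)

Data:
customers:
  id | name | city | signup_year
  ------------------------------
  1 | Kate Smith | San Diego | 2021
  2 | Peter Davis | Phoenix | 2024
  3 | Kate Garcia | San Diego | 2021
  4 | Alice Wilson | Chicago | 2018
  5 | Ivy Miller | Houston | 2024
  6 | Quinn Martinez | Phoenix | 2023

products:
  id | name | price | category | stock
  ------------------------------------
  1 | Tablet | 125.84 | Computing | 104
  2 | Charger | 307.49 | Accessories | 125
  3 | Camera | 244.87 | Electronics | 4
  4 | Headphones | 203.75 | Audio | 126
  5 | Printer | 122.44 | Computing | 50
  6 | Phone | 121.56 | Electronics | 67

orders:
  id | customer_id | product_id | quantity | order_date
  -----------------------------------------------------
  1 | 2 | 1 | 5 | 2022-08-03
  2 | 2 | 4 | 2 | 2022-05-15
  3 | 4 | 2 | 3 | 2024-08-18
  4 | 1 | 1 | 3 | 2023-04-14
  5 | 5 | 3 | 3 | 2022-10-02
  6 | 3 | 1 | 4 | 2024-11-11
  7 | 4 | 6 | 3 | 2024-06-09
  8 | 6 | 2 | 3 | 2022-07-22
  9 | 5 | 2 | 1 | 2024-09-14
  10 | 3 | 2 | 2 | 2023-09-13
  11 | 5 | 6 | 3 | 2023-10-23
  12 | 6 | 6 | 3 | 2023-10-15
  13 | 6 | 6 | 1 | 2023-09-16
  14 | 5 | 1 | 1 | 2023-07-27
SELECT DISTINCT city FROM customers ORDER BY city

Execution result:
city
Chicago
Houston
Phoenix
San Diego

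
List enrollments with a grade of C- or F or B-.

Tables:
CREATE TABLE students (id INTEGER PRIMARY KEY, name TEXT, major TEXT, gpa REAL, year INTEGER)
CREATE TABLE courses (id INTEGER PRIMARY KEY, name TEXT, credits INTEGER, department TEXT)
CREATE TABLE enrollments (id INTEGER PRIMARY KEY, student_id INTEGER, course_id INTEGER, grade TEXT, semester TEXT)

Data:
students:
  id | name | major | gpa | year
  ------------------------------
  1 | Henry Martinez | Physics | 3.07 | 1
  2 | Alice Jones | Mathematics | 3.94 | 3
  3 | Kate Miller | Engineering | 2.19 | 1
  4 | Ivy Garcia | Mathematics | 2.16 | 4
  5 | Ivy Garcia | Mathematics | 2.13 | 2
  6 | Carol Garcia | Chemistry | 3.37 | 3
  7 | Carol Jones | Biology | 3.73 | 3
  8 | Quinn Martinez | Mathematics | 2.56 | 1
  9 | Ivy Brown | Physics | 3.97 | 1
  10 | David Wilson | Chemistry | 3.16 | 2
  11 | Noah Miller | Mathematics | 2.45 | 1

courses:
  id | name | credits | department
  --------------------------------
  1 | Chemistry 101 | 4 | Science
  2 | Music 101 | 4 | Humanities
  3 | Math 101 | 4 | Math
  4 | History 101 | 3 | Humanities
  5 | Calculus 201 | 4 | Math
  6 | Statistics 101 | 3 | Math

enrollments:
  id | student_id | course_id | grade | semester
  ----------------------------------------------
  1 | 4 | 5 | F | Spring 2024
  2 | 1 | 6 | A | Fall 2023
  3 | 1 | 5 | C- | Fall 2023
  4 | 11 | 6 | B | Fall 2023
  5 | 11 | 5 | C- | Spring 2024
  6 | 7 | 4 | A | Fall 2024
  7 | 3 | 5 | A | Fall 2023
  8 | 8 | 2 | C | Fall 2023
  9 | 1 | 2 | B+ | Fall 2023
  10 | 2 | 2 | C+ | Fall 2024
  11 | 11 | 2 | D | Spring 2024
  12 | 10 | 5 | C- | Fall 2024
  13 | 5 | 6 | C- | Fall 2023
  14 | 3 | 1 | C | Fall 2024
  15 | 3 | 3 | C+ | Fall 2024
SELECT id, grade FROM enrollments WHERE grade IN ('C-', 'F', 'B-')

Execution result:
id | grade
1 | F
3 | C-
5 | C-
12 | C-
13 | C-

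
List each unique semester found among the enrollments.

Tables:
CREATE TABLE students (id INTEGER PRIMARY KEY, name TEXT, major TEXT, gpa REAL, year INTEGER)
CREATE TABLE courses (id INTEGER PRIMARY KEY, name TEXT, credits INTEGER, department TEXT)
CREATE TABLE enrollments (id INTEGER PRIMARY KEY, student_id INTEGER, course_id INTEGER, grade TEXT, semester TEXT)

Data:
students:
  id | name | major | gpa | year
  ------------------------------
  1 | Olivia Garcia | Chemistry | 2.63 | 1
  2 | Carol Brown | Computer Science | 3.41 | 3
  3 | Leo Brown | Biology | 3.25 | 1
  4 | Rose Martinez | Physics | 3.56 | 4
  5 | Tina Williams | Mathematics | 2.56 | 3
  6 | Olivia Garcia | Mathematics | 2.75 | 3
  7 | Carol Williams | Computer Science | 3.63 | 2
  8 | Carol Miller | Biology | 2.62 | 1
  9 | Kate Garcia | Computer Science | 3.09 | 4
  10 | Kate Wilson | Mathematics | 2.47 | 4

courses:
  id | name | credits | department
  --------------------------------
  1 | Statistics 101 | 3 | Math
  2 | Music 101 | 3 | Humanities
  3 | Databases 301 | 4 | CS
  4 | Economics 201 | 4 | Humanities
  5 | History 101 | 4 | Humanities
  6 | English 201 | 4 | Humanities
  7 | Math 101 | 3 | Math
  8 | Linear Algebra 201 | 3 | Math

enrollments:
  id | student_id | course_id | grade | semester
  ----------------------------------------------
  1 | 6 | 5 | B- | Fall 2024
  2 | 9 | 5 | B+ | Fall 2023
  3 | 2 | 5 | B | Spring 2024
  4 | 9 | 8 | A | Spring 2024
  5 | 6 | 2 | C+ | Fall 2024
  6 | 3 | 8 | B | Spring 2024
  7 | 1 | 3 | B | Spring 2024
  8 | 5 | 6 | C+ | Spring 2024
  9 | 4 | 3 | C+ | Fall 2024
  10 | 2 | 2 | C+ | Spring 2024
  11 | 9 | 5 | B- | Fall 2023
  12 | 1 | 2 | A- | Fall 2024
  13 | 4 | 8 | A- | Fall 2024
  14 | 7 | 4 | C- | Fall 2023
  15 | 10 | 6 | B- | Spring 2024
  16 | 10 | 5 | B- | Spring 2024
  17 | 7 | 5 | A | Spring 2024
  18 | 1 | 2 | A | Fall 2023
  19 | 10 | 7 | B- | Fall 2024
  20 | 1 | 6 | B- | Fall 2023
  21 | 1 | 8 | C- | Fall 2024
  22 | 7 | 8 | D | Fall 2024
SELECT DISTINCT semester FROM enrollments

Execution result:
semester
Fall 2024
Fall 2023
Spring 2024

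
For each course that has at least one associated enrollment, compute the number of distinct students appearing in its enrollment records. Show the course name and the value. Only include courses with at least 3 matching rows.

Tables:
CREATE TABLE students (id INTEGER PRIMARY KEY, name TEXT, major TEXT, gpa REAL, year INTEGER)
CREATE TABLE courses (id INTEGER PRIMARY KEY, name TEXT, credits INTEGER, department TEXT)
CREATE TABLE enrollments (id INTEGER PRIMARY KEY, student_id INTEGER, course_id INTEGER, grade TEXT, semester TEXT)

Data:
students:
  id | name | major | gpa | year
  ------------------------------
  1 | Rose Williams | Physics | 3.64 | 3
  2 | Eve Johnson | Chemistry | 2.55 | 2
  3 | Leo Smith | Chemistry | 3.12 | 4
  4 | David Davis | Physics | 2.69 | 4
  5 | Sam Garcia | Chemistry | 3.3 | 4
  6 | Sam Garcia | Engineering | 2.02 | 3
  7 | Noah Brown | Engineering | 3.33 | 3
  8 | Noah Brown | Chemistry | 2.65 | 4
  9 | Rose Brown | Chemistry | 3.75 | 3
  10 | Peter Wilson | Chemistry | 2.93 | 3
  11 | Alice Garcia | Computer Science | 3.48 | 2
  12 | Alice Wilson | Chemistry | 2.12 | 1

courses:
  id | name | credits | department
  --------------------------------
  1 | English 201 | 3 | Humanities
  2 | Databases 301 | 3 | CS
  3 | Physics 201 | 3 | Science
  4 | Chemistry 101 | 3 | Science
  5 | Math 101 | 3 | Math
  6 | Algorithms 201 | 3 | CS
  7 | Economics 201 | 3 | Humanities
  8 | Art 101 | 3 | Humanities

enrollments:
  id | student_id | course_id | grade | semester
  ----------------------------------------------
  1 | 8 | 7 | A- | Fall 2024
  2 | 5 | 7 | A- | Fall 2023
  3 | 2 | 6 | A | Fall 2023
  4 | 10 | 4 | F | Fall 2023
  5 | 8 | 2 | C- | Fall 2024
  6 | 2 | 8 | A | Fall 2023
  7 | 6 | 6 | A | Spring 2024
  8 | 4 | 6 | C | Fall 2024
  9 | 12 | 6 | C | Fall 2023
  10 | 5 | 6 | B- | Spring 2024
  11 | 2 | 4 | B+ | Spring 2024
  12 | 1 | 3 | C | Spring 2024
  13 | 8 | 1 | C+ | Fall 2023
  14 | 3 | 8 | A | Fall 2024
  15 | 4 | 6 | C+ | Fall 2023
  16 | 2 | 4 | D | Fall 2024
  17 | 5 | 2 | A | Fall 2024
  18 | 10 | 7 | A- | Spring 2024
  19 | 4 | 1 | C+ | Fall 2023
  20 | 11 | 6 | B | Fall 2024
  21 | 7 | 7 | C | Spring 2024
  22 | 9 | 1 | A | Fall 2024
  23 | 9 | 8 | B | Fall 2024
SELECT p.name, COUNT(DISTINCT c.student_id) AS distinct_student_count FROM enrollments c JOIN courses p ON c.course_id = p.id GROUP BY p.id, p.name HAVING COUNT(*) >= 3

Execution result:
name | distinct_student_count
English 201 | 3
Chemistry 101 | 2
Algorithms 201 | 6
Economics 201 | 4
Art 101 | 3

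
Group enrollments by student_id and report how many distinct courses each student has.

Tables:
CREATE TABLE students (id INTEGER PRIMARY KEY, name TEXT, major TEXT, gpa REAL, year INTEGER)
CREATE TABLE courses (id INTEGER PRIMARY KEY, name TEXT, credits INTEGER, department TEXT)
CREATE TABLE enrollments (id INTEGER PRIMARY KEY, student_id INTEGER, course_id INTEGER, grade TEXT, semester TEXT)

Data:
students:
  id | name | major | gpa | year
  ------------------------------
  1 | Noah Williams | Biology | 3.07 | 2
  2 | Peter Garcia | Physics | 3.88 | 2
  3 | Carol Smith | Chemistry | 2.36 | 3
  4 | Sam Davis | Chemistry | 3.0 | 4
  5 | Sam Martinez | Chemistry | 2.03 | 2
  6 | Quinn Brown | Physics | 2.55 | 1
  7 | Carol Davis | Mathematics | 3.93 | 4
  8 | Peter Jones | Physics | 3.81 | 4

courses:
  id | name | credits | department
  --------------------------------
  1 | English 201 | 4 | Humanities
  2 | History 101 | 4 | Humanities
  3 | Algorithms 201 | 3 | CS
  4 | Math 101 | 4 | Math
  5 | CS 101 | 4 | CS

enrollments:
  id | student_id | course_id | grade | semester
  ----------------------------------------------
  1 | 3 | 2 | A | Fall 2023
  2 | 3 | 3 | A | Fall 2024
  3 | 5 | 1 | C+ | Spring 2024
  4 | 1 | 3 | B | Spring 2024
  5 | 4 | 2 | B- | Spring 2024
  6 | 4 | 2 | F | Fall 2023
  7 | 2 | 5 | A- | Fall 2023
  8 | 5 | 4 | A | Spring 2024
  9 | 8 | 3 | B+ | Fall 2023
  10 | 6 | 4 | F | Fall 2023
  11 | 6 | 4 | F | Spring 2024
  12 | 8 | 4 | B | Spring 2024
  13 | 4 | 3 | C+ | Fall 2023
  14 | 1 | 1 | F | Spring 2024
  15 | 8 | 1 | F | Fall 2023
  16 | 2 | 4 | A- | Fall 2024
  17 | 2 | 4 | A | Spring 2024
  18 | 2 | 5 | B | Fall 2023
SELECT student_id, COUNT(DISTINCT course_id) AS distinct_course_count FROM enrollments GROUP BY student_id

Execution result:
student_id | distinct_course_count
1 | 2
2 | 2
3 | 2
4 | 2
5 | 2
6 | 1
8 | 3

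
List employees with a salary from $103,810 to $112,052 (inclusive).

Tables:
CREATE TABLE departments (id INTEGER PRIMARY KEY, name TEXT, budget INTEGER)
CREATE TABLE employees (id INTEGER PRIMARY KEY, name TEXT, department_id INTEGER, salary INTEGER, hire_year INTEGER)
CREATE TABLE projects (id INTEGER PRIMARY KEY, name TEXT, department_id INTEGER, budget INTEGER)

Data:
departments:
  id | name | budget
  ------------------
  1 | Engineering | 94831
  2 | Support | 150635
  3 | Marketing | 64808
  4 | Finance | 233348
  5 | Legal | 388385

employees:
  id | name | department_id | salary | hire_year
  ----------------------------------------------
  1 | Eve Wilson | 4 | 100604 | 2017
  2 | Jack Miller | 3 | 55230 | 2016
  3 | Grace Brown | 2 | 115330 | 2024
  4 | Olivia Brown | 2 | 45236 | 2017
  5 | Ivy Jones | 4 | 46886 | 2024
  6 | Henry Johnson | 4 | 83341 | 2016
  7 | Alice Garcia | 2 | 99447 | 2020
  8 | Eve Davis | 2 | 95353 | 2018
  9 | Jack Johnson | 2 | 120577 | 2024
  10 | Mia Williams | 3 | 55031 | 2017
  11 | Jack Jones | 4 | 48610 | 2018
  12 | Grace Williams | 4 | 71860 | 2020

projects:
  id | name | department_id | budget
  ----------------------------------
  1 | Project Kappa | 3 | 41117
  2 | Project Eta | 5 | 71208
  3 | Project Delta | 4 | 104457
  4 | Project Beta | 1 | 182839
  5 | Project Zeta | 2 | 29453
SELECT name, salary FROM employees WHERE salary BETWEEN 103810 AND 112052

Execution result:
(no rows)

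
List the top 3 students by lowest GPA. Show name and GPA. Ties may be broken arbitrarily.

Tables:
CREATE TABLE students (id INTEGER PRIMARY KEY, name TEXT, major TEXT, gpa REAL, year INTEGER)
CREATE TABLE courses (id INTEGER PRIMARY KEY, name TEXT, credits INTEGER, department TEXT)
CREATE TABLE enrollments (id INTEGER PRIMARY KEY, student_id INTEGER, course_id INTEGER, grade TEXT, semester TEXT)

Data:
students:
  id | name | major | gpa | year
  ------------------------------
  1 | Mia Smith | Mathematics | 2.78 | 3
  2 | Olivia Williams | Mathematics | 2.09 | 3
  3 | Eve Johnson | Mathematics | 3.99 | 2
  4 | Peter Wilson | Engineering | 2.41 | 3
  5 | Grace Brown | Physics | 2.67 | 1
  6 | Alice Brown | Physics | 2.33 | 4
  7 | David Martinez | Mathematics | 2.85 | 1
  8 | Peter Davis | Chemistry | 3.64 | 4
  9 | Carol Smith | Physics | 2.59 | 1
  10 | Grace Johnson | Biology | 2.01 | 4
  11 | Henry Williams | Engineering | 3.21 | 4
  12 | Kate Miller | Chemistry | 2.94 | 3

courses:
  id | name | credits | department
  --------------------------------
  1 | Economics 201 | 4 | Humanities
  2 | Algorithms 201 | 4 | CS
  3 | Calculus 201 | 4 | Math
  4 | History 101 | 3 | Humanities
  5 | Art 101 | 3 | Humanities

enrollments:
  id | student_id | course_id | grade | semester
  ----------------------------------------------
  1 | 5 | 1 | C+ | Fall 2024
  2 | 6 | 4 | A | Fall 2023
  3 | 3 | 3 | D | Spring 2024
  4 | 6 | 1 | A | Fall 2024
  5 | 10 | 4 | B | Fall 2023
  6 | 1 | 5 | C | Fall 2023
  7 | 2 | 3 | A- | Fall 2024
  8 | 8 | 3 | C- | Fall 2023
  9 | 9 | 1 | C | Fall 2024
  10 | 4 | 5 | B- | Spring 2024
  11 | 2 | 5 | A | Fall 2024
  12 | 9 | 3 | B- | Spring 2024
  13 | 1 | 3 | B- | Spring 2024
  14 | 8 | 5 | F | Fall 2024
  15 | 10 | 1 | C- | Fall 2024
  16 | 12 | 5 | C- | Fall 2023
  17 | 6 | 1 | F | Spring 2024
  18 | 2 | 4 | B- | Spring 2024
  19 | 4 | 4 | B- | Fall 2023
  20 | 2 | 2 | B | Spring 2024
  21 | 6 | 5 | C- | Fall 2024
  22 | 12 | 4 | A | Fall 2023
SELECT name, gpa FROM students ORDER BY gpa ASC LIMIT 3

Execution result:
name | gpa
Grace Johnson | 2.01
Olivia Williams | 2.09
Alice Brown | 2.33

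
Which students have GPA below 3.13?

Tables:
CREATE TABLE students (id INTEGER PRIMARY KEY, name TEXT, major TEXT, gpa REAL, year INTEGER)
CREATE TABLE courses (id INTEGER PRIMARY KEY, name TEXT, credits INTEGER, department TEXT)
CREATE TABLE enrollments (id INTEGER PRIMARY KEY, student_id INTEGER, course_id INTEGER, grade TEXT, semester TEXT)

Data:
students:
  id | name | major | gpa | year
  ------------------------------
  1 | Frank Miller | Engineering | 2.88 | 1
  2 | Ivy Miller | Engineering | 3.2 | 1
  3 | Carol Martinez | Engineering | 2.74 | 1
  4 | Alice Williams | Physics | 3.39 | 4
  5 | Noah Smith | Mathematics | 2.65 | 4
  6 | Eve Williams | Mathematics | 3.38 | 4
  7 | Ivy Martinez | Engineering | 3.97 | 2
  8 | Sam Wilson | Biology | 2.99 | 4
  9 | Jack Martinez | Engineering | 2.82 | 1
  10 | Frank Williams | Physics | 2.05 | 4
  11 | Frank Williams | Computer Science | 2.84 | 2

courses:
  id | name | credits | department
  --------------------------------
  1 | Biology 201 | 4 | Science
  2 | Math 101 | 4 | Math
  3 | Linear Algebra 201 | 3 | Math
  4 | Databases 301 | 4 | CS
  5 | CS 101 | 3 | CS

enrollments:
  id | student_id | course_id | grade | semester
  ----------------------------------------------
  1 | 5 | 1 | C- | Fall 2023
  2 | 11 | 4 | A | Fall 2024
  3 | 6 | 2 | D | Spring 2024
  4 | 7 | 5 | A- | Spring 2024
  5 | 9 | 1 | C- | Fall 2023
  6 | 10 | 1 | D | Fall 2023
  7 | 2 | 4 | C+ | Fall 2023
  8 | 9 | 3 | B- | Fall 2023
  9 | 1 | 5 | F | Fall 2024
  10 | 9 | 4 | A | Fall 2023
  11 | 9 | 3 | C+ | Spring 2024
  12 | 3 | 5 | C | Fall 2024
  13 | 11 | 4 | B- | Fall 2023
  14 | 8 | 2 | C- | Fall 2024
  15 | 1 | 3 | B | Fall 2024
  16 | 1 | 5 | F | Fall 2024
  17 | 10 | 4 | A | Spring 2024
SELECT name, gpa FROM students WHERE gpa < 3.13

Execution result:
name | gpa
Frank Miller | 2.88
Carol Martinez | 2.74
Noah Smith | 2.65
Sam Wilson | 2.99
Jack Martinez | 2.82
Frank Williams | 2.05
Frank Williams | 2.84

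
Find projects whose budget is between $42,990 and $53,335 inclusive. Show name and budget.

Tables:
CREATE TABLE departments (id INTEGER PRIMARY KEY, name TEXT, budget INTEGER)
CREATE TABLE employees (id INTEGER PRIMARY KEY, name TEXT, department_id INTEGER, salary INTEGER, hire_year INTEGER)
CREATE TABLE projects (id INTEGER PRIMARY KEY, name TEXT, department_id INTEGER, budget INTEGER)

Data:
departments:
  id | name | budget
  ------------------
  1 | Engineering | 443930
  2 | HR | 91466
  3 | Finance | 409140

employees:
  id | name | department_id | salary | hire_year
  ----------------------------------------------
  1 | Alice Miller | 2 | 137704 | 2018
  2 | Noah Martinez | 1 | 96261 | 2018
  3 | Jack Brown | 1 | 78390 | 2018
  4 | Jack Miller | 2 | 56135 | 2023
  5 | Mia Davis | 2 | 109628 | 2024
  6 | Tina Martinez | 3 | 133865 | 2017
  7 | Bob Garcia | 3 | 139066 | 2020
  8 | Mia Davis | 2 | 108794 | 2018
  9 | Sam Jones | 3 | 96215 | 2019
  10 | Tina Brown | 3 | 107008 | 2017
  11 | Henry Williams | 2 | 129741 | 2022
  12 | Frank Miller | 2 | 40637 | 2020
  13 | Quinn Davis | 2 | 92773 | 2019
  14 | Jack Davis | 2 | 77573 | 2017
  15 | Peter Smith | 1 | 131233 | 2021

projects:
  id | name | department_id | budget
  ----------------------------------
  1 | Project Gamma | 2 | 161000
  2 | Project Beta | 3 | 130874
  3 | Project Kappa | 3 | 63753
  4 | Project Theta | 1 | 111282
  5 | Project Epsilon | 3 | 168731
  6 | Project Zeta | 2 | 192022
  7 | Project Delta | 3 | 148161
SELECT name, budget FROM projects WHERE budget BETWEEN 42990 AND 53335

Execution result:
(no rows)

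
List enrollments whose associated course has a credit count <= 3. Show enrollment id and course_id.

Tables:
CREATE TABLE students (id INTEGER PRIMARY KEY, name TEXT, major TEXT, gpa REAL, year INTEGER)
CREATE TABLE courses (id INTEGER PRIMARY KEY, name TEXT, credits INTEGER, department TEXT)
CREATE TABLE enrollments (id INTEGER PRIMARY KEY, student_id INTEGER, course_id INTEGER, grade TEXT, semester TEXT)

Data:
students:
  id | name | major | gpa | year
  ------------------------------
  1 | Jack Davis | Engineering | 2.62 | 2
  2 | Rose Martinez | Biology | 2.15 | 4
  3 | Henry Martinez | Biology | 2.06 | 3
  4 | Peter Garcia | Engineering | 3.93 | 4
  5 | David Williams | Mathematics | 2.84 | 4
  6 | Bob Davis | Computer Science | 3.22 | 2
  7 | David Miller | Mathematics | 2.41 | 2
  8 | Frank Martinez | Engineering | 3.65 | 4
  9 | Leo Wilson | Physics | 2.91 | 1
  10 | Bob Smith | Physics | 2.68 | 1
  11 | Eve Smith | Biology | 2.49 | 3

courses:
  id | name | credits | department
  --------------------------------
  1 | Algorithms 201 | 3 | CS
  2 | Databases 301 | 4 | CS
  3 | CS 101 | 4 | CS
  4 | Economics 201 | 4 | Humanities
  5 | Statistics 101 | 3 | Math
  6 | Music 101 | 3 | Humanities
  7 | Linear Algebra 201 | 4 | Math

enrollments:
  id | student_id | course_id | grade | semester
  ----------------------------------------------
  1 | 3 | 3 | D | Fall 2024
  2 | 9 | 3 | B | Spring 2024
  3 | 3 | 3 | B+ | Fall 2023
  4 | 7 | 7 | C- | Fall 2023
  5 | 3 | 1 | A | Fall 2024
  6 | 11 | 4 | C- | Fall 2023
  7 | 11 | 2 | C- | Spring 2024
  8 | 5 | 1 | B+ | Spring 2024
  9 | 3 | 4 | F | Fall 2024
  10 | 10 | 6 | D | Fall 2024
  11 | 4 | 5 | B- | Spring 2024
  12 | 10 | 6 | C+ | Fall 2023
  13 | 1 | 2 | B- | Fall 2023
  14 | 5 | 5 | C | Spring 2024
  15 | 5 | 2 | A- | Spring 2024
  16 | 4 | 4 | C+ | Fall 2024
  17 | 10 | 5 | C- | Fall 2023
SELECT id, course_id FROM enrollments WHERE course_id IN (SELECT id FROM courses WHERE credits <= 3)

Execution result:
id | course_id
5 | 1
8 | 1
10 | 6
11 | 5
12 | 6
14 | 5
17 | 5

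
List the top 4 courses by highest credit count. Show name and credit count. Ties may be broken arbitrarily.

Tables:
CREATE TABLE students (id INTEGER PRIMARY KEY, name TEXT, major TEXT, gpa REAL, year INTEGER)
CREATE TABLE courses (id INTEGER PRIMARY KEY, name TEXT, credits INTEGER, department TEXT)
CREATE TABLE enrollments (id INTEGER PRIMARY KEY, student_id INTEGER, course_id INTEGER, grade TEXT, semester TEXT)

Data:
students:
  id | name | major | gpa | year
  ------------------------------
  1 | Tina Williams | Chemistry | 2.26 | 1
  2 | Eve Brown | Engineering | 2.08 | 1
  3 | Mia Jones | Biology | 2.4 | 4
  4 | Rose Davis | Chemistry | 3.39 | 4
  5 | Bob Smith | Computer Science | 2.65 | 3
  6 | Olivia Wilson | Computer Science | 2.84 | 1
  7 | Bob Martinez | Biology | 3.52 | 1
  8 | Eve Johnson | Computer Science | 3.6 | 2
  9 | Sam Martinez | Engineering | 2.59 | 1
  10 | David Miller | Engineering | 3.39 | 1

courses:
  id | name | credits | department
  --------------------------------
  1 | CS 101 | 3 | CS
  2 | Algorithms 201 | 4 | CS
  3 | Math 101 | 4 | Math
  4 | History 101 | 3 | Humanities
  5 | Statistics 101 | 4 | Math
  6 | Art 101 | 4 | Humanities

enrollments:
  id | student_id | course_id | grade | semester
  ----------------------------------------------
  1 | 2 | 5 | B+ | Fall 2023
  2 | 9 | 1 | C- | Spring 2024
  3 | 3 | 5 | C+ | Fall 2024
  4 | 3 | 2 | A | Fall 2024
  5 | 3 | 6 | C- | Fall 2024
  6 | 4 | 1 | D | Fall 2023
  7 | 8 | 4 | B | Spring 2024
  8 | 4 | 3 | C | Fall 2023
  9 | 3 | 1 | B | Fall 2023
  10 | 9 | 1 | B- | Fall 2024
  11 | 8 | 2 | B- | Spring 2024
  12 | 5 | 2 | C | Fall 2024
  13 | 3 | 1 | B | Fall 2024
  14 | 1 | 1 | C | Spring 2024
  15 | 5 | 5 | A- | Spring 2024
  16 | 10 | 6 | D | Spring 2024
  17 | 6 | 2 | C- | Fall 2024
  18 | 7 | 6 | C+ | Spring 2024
SELECT name, credits FROM courses ORDER BY credits DESC LIMIT 4

Execution result:
name | credits
Algorithms 201 | 4
Math 101 | 4
Statistics 101 | 4
Art 101 | 4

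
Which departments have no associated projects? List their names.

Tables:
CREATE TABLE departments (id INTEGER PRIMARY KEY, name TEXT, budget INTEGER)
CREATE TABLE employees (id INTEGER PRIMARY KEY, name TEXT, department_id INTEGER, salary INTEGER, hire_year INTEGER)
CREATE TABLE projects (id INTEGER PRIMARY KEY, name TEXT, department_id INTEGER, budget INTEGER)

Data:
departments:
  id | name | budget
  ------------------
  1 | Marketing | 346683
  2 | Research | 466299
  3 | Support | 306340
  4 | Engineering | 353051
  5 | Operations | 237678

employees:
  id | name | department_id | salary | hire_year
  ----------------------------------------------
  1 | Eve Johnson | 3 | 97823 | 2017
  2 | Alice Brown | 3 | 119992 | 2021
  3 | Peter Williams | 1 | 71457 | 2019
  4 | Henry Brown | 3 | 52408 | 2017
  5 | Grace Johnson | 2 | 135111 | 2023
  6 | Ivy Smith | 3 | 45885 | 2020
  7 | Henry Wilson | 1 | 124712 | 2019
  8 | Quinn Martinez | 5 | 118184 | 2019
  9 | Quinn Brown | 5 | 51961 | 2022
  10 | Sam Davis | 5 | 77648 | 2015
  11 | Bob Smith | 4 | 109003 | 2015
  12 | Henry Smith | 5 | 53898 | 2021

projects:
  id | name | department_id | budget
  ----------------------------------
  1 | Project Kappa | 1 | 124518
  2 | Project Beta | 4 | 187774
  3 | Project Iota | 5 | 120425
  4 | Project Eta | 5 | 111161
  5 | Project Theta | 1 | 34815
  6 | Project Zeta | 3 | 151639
SELECT p.name FROM departments p LEFT JOIN projects c ON c.department_id = p.id WHERE c.id IS NULL

Execution result:
Research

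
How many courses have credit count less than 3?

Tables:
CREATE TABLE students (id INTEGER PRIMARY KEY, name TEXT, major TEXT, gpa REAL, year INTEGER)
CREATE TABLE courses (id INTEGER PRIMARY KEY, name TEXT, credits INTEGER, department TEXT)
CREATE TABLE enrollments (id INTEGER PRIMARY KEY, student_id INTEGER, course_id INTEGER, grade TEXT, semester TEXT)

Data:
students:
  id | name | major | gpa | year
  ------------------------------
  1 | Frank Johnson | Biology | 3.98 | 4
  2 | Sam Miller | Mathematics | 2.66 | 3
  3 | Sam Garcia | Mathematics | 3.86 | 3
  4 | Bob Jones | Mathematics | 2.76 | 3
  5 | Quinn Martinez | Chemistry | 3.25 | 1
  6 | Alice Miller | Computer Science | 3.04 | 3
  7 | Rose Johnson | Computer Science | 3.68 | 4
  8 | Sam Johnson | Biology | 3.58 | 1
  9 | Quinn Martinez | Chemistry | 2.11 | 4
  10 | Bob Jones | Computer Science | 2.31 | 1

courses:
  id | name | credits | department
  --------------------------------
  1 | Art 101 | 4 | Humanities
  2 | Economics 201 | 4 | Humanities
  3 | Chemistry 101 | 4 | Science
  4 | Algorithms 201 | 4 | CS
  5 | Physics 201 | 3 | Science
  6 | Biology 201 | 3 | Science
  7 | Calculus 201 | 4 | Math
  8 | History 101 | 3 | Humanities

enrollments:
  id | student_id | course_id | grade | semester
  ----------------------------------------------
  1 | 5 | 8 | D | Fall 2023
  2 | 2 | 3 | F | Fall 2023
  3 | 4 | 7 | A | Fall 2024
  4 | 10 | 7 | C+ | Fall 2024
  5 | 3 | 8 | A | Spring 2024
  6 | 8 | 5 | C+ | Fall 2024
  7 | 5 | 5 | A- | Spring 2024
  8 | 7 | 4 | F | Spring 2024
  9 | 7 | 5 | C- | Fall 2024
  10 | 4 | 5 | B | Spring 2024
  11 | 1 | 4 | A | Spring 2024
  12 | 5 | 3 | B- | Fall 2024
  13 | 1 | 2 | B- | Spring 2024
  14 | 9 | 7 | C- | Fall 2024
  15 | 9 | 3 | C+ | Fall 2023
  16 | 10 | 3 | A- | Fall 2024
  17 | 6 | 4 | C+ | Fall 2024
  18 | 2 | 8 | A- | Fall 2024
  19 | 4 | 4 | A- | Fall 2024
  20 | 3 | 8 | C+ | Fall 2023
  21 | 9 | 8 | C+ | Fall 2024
SELECT COUNT(*) FROM courses WHERE credits < 3

Execution result:
0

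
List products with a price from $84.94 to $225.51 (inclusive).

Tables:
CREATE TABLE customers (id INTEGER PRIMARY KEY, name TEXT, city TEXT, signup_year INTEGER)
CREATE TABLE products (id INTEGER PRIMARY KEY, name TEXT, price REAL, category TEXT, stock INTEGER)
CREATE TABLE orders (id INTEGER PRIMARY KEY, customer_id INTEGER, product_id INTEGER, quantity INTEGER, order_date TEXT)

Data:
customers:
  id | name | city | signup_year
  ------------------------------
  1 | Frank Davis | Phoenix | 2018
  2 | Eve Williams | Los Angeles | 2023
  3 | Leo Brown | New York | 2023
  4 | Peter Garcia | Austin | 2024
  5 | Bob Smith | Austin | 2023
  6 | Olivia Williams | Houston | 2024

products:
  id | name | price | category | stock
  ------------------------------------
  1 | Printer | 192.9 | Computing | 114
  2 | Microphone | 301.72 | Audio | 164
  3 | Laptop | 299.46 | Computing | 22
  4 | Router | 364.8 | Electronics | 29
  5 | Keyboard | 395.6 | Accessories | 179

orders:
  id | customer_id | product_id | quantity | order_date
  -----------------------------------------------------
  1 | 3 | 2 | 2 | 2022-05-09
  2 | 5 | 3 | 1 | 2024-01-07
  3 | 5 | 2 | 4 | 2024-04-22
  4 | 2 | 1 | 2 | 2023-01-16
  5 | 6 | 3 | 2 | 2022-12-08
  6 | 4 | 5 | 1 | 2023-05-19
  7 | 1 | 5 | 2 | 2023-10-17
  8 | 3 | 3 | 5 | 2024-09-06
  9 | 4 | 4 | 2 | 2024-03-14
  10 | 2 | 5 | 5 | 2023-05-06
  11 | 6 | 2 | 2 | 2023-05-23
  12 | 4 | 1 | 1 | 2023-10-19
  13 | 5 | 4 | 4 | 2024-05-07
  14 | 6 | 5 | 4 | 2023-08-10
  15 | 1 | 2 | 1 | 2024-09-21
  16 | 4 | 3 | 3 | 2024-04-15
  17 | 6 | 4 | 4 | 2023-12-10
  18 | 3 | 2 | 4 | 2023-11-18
SELECT name, price FROM products WHERE price BETWEEN 84.94 AND 225.51

Execution result:
name | price
Printer | 192.90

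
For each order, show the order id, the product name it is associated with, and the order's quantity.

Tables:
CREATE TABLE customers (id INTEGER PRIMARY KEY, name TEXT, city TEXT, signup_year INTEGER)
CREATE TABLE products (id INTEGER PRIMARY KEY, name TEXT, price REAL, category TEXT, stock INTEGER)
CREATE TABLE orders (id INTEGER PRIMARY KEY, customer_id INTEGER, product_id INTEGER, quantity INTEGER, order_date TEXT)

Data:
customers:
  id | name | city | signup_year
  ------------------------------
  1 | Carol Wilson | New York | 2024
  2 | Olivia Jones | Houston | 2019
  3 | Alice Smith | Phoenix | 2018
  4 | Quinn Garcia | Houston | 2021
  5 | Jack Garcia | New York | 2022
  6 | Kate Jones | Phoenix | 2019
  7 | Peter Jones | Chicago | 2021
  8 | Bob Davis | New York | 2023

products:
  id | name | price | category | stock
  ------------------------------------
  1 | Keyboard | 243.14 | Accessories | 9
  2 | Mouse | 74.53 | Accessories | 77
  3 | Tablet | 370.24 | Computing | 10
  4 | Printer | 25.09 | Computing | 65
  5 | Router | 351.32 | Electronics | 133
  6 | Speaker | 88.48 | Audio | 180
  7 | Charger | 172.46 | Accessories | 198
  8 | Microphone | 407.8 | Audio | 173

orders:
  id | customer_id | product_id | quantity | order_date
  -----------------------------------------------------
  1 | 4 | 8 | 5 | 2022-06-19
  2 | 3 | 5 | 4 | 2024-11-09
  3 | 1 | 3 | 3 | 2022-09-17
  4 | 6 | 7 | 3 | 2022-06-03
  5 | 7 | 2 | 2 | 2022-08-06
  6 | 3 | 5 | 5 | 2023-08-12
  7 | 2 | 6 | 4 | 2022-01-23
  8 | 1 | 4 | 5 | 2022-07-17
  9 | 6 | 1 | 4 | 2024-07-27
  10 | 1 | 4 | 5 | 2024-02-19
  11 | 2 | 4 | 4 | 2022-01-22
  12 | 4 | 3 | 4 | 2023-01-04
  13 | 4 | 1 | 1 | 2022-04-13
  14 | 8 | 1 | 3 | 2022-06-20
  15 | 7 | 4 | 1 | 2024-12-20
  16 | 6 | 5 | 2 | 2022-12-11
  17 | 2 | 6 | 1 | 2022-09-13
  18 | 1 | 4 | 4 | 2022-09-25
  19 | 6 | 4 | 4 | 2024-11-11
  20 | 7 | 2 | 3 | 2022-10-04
SELECT c.id, p.name AS product, c.quantity FROM orders c JOIN products p ON c.product_id = p.id

Execution result:
id | product | quantity
1 | Microphone | 5
2 | Router | 4
3 | Tablet | 3
4 | Charger | 3
5 | Mouse | 2
6 | Router | 5
7 | Speaker | 4
8 | Printer | 5
9 | Keyboard | 4
10 | Printer | 5
11 | Printer | 4
12 | Tablet | 4
13 | Keyboard | 1
14 | Keyboard | 3
15 | Printer | 1
16 | Router | 2
17 | Speaker | 1
18 | Printer | 4
19 | Printer | 4
20 | Mouse | 3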